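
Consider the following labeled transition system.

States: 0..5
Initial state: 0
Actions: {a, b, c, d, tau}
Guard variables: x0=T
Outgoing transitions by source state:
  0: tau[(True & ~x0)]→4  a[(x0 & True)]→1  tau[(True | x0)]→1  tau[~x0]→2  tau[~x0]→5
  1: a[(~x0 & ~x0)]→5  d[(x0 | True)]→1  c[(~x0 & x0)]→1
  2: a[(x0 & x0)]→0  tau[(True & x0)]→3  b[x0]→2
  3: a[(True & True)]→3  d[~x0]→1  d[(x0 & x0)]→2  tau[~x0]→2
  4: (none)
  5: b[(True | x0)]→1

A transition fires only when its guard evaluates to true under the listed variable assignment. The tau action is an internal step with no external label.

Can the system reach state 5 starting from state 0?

9 transition(s) survive guard evaluation.
depth 0: {0}
depth 1: {1}  total {0,1}
Reach set: {0,1}

Answer: UNREACHABLE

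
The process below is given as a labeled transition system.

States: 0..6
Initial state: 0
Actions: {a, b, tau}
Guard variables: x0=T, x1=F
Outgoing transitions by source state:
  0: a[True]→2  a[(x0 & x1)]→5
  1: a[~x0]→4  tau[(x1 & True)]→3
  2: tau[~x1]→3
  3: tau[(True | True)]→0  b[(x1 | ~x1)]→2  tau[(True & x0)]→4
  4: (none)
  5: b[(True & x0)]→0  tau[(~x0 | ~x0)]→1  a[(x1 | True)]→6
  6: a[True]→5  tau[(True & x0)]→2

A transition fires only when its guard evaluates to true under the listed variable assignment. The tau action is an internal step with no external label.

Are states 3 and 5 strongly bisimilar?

Answer: NOT BISIMILAR

Working:
Bisimulation quotient by refinement:
  π0 = {{0,1,2,3,4,5,6}}
  π1 = {{0},{1,4},{2},{3},{5},{6}}
Fixed point at round 2; 6 class(es).
class of 3: {3}; class of 5: {5}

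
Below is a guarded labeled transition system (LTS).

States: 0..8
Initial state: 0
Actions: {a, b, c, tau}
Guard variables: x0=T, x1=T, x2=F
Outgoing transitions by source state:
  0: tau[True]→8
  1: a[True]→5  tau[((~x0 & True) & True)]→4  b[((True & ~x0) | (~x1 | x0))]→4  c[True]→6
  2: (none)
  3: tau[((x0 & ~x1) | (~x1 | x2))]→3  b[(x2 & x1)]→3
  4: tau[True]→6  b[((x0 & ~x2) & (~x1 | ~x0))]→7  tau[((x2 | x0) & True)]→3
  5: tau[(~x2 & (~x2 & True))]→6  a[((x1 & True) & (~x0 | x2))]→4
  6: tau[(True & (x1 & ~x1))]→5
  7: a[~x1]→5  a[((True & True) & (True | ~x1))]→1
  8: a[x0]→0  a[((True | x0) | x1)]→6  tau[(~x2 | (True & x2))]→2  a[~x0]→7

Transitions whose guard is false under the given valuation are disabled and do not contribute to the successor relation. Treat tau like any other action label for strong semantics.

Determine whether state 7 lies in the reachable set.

Answer: UNREACHABLE

Trace:
Guard filter leaves 11 enabled edge(s).
Layer 0: {0}
Layer 1: {8}  now seen {0,8}
Layer 2: {2,6}  now seen {0,2,6,8}
Reachable = {0,2,6,8}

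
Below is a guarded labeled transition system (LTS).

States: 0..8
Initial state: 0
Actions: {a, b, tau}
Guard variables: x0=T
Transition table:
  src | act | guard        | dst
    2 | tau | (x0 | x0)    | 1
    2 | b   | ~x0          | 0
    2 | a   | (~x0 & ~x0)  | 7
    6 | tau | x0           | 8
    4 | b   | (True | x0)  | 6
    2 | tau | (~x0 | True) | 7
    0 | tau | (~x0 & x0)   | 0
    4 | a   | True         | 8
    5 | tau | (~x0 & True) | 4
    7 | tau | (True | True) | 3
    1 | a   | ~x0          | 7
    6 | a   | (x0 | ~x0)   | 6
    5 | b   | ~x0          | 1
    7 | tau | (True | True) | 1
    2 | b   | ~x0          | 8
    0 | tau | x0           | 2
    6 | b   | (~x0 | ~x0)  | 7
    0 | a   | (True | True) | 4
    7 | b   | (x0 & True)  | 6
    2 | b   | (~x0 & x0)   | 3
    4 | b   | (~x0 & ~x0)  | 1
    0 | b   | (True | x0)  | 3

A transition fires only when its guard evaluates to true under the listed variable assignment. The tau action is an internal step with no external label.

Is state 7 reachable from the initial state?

Answer: REACHABLE

Working:
12 transition(s) survive guard evaluation.
Layer 0: {0}
Layer 1: {2,3,4}  cumulative {0,2,3,4}
Layer 2: {1,6,7,8}  cumulative {0,1,2,3,4,6,7,8}
Reachable = {0,1,2,3,4,6,7,8}
witness 7: tau·tau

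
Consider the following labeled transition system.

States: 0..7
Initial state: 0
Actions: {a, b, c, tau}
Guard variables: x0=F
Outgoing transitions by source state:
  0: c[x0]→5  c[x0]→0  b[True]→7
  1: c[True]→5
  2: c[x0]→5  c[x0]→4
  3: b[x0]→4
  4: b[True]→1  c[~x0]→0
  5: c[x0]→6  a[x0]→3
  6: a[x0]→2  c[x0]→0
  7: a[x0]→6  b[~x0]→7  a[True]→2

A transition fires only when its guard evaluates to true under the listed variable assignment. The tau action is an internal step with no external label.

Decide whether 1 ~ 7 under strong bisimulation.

Answer: NOT BISIMILAR

Working:
Bisimulation quotient by refinement:
  round 0: {{0,1,2,3,4,5,6,7}}
  round 1: {{0},{1},{2,3,5,6},{4},{7}}
5 equivalence class(es) (converged in 2)
class of 1: {1}; class of 7: {7}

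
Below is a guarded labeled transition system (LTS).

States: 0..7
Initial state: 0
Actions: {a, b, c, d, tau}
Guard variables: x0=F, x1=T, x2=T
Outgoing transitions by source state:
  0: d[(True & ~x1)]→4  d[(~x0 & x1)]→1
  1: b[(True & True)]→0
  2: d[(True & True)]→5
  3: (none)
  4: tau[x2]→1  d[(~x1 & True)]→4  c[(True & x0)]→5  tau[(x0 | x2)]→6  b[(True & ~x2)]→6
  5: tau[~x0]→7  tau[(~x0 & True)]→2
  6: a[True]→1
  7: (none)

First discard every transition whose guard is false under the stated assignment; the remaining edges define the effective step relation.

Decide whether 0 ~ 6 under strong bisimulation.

Refine partition for ~:
  round 0: {{0,1,2,3,4,5,6,7}}
  round 1: {{0,2},{1},{3,7},{4,5},{6}}
  round 2: {{0},{1},{2},{3,7},{4},{5},{6}}
7 equivalence class(es) (converged in 3)
class of 0: {0}; class of 6: {6}

Answer: NOT BISIMILAR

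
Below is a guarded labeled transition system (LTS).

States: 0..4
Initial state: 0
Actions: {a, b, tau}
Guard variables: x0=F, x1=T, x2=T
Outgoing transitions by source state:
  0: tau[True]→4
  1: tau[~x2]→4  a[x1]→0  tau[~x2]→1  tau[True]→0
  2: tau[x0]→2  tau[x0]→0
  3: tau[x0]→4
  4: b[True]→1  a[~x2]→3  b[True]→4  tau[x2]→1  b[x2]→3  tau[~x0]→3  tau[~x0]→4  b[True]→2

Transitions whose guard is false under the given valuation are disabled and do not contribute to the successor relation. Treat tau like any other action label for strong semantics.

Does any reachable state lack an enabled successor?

Answer: DEADLOCK at state 2

Working:
Reachable = {0,1,2,3,4}
  0: tau→4  [1 exit(s)]
  1: a→0  tau→0  [2 exit(s)]
  2: ∅  [no exit]
  3: ∅  [no exit]
  4: b→1  b→2  b→3  b→4  tau→1  tau→3  tau→4  [7 exit(s)]
witness 2: tau·b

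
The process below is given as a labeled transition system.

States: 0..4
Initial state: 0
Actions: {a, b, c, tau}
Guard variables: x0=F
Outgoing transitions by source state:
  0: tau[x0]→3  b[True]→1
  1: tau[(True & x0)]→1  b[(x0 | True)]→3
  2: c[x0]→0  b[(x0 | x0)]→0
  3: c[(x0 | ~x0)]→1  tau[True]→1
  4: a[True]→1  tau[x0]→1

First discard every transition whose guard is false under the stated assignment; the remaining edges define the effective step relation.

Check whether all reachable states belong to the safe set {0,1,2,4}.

Safe = {0,1,2,4}
R = {0,1,3}
  0: safe
  1: safe
  3: ✗ unsafe
counterexample path to 3: b·b

Answer: INVARIANT VIOLATED at state 3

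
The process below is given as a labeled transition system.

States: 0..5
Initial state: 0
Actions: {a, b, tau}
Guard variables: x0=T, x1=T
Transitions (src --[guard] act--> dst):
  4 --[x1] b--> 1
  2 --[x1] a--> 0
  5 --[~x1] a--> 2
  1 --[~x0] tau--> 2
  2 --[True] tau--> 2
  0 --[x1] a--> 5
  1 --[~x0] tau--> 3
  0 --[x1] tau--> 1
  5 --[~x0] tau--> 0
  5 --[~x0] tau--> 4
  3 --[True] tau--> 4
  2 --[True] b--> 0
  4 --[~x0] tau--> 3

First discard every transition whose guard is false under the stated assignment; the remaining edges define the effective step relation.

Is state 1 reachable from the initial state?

Answer: REACHABLE

Trace:
7 transition(s) survive guard evaluation.
L0 = {0}
L1 = {1,5}  total {0,1,5}
R = {0,1,5}
trace reaching 1: tau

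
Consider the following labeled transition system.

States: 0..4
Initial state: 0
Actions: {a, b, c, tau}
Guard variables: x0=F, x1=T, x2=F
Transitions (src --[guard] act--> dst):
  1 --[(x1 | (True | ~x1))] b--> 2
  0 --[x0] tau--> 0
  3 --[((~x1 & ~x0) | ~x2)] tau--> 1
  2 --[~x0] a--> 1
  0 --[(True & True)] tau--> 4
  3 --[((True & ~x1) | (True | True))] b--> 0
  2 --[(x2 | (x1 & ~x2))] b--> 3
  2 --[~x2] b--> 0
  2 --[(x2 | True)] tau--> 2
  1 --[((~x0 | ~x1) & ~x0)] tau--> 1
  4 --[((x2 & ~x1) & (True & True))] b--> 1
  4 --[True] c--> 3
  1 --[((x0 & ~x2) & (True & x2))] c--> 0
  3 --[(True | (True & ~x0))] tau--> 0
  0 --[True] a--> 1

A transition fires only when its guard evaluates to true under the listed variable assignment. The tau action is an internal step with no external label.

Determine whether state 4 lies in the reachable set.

Guard filter leaves 12 enabled edge(s).
Layer 0: {0}
Layer 1: {1,4}  cumulative {0,1,4}
Layer 2: {2,3}  cumulative {0,1,2,3,4}
Reach set: {0,1,2,3,4}
trace reaching 4: tau

Answer: REACHABLE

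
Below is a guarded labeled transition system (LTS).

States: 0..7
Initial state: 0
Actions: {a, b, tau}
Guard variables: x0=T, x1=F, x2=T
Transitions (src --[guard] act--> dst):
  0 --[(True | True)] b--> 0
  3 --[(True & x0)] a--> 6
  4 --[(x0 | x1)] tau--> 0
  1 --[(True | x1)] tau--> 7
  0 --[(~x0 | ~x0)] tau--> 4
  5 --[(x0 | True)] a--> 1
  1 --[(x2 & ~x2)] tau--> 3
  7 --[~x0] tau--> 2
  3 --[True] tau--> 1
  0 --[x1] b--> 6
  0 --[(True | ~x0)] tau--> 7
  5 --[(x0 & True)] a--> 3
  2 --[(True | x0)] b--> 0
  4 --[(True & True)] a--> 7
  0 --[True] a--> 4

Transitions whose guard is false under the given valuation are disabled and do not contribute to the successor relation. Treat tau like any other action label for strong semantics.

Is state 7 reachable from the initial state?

Answer: REACHABLE

Analysis:
Guard filter leaves 11 enabled edge(s).
depth 0: {0}
depth 1: {4,7}  cumulative {0,4,7}
Reach set: {0,4,7}
trace reaching 7: tau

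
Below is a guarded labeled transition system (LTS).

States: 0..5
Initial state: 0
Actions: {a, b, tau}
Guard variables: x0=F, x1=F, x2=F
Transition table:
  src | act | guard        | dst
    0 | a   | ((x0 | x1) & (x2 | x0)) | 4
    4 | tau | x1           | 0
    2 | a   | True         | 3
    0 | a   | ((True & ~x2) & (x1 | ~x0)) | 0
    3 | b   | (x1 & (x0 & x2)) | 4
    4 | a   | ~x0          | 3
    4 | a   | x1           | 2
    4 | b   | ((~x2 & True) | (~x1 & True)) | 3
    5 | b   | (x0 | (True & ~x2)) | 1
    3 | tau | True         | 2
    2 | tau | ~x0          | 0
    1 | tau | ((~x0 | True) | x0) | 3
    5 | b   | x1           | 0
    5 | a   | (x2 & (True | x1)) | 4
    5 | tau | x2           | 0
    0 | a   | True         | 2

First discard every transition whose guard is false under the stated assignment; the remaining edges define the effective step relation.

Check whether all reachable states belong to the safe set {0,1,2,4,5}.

Inv-set: {0,1,2,4,5}
Reach set: {0,2,3}
  0: safe
  2: safe
  3: outside
witness against invariant: a·a → 3

Answer: INVARIANT VIOLATED at state 3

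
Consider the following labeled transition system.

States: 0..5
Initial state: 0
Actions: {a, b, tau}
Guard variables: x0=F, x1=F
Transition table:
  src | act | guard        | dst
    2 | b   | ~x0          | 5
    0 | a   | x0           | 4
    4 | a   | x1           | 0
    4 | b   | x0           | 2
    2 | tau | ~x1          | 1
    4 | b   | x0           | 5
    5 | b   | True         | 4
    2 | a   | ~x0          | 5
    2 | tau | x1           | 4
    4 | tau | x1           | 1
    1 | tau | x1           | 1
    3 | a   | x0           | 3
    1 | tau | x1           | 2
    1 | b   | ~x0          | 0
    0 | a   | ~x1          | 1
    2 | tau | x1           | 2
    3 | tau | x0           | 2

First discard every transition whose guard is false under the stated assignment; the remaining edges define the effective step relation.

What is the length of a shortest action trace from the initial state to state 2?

Answer: UNREACHABLE

Analysis:
Breadth-first toward 2:
  L0 = {0}
  L1 = {1}
2 never appears.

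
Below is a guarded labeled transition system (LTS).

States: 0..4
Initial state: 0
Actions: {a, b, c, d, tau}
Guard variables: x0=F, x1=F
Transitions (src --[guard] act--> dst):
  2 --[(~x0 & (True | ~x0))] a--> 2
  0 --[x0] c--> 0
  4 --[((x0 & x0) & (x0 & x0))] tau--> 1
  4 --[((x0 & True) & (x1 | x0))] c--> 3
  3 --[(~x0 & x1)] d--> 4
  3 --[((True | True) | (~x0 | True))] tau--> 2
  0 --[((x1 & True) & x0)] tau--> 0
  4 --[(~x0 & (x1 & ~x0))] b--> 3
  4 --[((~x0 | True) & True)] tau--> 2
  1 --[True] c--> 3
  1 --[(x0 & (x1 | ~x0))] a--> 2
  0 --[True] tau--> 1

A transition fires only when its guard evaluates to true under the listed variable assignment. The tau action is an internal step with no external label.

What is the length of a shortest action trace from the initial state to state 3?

Answer: 2

Working:
BFS to 3:
  depth 0: {0}
  depth 1: {1}
  depth 2: {3}
first hit 3 at d=2 via tau·c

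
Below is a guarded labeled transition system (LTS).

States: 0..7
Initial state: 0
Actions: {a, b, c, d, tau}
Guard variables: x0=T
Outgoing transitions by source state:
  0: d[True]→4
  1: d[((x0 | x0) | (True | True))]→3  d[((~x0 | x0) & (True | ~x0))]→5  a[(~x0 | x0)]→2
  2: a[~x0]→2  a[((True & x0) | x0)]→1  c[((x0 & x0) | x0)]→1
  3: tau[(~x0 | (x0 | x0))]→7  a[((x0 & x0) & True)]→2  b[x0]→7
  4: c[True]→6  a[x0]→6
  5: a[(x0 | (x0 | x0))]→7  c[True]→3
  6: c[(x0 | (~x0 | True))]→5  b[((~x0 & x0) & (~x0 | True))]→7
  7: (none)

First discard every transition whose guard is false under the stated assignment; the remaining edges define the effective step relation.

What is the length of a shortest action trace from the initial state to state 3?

Answer: 4

Trace:
Breadth-first toward 3:
  depth 0: {0}
  depth 1: {4}
  depth 2: {6}
  depth 3: {5}
  depth 4: {3,7}
first hit 3 at d=4 via d·a·c·c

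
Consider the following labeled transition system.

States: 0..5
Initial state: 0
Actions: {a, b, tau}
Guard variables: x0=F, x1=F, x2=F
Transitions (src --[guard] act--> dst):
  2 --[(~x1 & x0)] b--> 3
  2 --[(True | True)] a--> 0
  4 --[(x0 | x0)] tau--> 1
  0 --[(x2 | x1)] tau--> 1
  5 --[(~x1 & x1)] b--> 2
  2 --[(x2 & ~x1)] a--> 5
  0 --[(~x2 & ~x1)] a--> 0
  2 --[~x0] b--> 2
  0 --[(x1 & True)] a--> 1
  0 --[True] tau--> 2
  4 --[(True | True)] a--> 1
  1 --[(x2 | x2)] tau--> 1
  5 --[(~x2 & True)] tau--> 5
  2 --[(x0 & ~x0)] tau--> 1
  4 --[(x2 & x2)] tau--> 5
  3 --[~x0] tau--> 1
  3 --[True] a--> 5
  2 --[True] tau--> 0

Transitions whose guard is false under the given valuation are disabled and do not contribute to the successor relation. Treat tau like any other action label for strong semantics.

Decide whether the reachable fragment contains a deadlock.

R = {0,2}
  0: a→0  tau→2  [2 out]
  2: a→0  b→2  tau→0  [3 out]

Answer: DEADLOCK-FREE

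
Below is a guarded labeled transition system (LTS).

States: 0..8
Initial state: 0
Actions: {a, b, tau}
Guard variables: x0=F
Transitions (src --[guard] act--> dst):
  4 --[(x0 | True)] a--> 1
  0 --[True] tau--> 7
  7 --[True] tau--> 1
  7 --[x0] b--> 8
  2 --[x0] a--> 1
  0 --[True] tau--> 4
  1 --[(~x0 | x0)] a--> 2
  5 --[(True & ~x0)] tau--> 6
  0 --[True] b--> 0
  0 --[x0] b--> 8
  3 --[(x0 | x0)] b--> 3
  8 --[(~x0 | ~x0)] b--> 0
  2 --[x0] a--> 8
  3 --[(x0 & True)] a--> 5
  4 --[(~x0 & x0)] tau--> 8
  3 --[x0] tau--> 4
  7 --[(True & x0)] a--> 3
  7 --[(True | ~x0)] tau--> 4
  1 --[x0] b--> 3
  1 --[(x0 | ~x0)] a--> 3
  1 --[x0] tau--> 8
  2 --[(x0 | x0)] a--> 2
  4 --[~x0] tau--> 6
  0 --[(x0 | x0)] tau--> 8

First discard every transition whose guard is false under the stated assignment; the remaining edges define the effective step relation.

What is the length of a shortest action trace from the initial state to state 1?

Answer: 2

Working:
BFS to 1:
  depth 0: {0}
  depth 1: {4,7}
  depth 2: {1,6}
first hit 1 at d=2 via tau·a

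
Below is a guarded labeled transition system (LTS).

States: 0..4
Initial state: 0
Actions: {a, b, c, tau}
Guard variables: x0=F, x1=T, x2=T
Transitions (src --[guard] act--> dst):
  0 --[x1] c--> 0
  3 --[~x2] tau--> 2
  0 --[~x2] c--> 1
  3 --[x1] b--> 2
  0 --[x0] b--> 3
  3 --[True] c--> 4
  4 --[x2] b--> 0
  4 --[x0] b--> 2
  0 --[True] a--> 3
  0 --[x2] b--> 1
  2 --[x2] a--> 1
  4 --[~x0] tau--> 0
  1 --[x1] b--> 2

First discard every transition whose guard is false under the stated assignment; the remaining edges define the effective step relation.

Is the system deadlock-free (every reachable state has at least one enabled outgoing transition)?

Reachable = {0,1,2,3,4}
  0: a→3  b→1  c→0  [3 out]
  1: b→2  [1 out]
  2: a→1  [1 out]
  3: b→2  c→4  [2 out]
  4: b→0  tau→0  [2 out]

Answer: DEADLOCK-FREE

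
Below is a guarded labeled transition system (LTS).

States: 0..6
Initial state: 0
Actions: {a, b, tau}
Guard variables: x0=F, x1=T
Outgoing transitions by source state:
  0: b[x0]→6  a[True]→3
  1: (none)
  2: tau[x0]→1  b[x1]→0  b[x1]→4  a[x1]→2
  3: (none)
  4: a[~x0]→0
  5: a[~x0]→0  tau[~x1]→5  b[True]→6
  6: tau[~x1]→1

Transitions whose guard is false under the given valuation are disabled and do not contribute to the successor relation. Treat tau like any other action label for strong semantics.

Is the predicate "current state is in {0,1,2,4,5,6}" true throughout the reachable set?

Answer: INVARIANT VIOLATED at state 3

Trace:
Allowed set {0,1,2,4,5,6}
Reach set: {0,3}
  0: safe
  3: ✗ unsafe
counterexample path to 3: a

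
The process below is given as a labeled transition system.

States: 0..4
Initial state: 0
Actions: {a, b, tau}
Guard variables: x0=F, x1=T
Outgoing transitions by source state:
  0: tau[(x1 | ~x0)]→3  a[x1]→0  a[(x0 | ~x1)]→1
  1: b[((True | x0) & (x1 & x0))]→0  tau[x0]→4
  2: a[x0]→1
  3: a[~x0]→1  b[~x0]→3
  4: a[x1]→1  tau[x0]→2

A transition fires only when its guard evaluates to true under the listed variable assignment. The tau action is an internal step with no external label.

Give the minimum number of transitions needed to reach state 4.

Breadth-first toward 4:
  L0 = {0}
  L1 = {3}
  L2 = {1}
4 never appears.

Answer: UNREACHABLE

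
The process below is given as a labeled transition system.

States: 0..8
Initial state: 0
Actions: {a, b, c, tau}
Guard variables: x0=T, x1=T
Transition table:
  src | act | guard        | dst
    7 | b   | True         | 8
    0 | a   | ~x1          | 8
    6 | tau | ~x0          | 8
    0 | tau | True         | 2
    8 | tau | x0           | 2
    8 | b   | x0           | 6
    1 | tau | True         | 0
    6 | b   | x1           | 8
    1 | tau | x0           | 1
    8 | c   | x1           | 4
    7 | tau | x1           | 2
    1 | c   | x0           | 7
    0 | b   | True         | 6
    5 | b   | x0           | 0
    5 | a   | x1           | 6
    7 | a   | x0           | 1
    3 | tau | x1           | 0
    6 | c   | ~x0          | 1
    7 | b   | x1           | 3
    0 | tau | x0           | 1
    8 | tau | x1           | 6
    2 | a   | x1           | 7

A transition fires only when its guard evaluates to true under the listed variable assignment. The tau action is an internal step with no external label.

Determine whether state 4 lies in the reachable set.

Answer: REACHABLE

Trace:
19 transition(s) survive guard evaluation.
Layer 0: {0}
Layer 1: {1,2,6}  total {0,1,2,6}
Layer 2: {7,8}  total {0,1,2,6,7,8}
Layer 3: {3,4}  total {0,1,2,3,4,6,7,8}
Reachable = {0,1,2,3,4,6,7,8}
trace reaching 4: b·b·c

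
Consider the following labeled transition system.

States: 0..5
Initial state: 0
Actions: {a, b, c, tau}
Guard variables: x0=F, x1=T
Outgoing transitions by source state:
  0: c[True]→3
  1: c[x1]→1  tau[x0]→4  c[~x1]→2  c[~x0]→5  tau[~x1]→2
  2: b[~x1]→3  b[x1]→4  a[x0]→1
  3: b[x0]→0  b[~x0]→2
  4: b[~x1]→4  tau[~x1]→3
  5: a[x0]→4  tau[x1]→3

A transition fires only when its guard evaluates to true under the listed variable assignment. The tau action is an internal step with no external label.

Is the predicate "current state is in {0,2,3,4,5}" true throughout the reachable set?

Allowed set {0,2,3,4,5}
R = {0,2,3,4}
  0: ✓
  2: ✓
  3: ✓
  4: ✓

Answer: INVARIANT HOLDS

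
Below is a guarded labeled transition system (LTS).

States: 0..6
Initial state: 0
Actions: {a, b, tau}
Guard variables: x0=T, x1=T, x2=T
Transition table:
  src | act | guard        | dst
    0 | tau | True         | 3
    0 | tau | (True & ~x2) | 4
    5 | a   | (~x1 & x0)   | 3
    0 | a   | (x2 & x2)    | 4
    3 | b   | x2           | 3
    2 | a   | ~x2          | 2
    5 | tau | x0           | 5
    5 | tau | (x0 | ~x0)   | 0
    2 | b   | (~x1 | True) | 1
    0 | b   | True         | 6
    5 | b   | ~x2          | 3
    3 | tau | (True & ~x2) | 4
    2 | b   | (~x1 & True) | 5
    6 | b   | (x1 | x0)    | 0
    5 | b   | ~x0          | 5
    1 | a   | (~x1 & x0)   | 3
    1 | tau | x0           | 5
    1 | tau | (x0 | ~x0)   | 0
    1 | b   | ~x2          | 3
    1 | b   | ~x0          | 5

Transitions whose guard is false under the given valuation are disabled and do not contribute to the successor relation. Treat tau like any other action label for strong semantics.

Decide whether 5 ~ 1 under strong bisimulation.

Answer: BISIMILAR

Analysis:
Compute ~ classes (split until stable):
  π0 = {{0,1,2,3,4,5,6}}
  π1 = {{0},{1,5},{2,3,6},{4}}
  π2 = {{0},{1,5},{2},{3},{4},{6}}
stable after 3 split(s): 6 block(s)
[5]={1,5}  [1]={1,5}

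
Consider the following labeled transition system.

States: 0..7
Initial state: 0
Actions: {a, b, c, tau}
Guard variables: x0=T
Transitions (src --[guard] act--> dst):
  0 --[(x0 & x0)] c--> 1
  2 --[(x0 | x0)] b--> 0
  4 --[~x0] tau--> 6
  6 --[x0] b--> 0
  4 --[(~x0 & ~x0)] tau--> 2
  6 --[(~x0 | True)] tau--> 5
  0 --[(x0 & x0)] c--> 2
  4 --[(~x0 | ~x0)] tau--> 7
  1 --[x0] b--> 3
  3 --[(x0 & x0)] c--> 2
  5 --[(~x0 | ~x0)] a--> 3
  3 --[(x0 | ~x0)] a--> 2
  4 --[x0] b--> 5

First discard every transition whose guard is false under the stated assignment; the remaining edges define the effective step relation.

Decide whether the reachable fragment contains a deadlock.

Answer: DEADLOCK-FREE

Working:
Reachable = {0,1,2,3}
  0: c→1  c→2  [2 out]
  1: b→3  [1 out]
  2: b→0  [1 out]
  3: a→2  c→2  [2 out]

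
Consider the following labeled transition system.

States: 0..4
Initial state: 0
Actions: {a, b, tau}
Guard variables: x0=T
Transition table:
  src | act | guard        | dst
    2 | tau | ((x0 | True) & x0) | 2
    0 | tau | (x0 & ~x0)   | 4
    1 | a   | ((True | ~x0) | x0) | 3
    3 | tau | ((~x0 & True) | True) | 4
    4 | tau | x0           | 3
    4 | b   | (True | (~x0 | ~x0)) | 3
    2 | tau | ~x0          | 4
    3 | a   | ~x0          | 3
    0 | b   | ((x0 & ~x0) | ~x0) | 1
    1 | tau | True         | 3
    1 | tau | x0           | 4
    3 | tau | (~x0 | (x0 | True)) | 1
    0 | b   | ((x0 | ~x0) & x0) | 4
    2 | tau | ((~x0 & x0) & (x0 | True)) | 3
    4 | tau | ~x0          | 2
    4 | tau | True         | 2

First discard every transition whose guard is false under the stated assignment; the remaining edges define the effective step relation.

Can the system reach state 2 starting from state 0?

10 transition(s) survive guard evaluation.
depth 0: {0}
depth 1: {4}  now seen {0,4}
depth 2: {2,3}  now seen {0,2,3,4}
depth 3: {1}  now seen {0,1,2,3,4}
R = {0,1,2,3,4}
Path to 2: b·tau

Answer: REACHABLE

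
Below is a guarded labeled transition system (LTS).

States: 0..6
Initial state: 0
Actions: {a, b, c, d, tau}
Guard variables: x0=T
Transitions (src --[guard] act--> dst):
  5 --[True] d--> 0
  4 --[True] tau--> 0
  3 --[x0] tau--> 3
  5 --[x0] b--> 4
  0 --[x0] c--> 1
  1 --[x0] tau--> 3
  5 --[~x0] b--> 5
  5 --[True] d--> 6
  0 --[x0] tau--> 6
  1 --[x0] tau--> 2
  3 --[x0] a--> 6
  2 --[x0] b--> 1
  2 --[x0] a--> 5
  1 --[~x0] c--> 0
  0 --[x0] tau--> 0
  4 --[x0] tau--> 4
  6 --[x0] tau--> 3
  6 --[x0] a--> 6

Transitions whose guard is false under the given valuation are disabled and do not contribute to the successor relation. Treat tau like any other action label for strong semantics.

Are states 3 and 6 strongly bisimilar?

Answer: BISIMILAR

Trace:
Refine partition for ~:
  P[0] = {{0,1,2,3,4,5,6}}
  P[1] = {{0},{1,4},{2},{3,6},{5}}
  P[2] = {{0},{1},{2},{3,6},{4},{5}}
Fixed point at round 3; 6 class(es).
class of 3: {3,6}; class of 6: {3,6}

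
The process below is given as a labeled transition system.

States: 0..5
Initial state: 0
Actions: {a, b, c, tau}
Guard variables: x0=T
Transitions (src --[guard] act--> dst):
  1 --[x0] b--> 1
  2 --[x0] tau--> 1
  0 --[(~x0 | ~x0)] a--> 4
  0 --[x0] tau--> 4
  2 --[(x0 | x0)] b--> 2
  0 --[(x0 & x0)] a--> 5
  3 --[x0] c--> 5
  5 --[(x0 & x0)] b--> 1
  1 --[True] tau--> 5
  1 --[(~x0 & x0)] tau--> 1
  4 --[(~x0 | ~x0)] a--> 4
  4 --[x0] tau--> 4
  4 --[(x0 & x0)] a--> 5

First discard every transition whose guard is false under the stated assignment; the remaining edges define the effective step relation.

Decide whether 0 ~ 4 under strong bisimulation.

Bisimulation quotient by refinement:
  round 0: {{0,1,2,3,4,5}}
  round 1: {{0,4},{1,2},{3},{5}}
  round 2: {{0,4},{1},{2},{3},{5}}
stable after 3 split(s): 5 block(s)
0∈{0,4}, 4∈{0,4}

Answer: BISIMILAR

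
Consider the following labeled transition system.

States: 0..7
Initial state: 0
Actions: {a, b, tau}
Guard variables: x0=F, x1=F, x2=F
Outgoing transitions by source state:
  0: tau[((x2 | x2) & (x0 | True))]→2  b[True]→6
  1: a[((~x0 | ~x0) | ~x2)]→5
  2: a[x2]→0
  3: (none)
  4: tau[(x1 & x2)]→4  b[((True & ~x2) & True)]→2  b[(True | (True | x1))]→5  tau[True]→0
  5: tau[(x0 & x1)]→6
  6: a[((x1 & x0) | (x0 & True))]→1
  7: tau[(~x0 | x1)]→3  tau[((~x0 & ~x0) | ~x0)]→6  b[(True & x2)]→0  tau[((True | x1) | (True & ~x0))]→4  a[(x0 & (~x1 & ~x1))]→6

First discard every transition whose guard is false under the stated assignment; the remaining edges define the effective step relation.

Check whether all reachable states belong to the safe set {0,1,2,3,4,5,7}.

Answer: INVARIANT VIOLATED at state 6

Working:
Inv-set: {0,1,2,3,4,5,7}
Reach set: {0,6}
  0: ✓
  6: outside
witness against invariant: b → 6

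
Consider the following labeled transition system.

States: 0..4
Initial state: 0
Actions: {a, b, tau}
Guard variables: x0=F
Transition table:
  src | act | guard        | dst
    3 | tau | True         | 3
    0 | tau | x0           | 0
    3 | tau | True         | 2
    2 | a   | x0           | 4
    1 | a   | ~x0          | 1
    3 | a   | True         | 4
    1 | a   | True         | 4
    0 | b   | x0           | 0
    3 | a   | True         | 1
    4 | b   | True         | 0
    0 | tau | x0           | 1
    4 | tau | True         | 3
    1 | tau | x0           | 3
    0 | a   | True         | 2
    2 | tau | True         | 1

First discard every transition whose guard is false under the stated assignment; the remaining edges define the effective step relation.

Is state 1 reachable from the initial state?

After dropping false guards: 10 live edges.
depth 0: {0}
depth 1: {2}  cumulative {0,2}
depth 2: {1}  cumulative {0,1,2}
depth 3: {4}  cumulative {0,1,2,4}
depth 4: {3}  cumulative {0,1,2,3,4}
R = {0,1,2,3,4}
witness 1: a·tau

Answer: REACHABLE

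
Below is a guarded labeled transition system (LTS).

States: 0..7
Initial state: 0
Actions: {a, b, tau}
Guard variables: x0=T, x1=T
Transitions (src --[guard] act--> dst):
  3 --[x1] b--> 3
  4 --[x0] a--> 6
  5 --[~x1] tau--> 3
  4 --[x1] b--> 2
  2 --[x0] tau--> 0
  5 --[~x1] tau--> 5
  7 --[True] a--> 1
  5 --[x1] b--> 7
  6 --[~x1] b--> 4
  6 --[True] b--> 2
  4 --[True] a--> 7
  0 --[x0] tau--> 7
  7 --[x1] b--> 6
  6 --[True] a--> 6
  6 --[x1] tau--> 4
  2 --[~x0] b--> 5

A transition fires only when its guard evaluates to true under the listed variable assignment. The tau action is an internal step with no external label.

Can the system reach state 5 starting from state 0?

12 transition(s) survive guard evaluation.
Layer 0: {0}
Layer 1: {7}  total {0,7}
Layer 2: {1,6}  total {0,1,6,7}
Layer 3: {2,4}  total {0,1,2,4,6,7}
R = {0,1,2,4,6,7}

Answer: UNREACHABLE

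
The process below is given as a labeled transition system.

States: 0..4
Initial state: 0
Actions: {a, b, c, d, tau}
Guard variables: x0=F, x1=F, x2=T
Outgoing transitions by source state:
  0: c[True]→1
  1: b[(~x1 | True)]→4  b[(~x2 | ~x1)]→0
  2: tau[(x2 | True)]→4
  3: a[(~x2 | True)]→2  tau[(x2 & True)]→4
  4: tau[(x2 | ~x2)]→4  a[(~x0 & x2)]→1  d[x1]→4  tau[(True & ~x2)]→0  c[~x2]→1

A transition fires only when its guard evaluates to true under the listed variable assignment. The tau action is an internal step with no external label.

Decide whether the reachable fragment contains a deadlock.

Reachable = {0,1,4}
  0: c→1  [deg 1]
  1: b→0  b→4  [deg 2]
  4: a→1  tau→4  [deg 2]

Answer: DEADLOCK-FREE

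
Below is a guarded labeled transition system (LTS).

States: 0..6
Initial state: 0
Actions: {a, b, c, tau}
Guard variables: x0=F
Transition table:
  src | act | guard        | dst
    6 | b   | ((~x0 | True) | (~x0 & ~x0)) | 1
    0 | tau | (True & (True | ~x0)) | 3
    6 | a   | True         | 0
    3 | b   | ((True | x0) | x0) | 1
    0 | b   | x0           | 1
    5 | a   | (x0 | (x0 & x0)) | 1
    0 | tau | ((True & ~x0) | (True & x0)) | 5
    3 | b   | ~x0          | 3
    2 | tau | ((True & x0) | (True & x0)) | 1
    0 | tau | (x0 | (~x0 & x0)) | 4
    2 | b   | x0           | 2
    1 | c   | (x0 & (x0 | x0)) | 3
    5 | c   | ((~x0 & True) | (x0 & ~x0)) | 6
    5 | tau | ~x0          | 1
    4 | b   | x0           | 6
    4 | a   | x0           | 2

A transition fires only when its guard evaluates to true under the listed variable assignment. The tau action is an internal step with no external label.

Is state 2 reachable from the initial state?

After dropping false guards: 8 live edges.
Layer 0: {0}
Layer 1: {3,5}  total {0,3,5}
Layer 2: {1,6}  total {0,1,3,5,6}
R = {0,1,3,5,6}

Answer: UNREACHABLE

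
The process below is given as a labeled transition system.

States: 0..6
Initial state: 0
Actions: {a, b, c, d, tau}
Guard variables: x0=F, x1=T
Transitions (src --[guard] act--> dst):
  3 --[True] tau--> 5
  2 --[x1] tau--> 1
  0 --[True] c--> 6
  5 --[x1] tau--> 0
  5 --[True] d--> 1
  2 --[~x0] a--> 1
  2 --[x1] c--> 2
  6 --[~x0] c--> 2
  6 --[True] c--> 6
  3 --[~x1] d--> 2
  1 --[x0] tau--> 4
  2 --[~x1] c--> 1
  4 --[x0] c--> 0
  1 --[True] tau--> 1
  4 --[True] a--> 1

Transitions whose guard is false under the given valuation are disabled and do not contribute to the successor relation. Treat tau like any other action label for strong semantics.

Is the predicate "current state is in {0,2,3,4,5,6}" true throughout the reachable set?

Answer: INVARIANT VIOLATED at state 1

Trace:
Safe = {0,2,3,4,5,6}
R = {0,1,2,6}
  0: safe
  1: VIOLATES
  2: safe
  6: safe
counterexample path to 1: c·c·tau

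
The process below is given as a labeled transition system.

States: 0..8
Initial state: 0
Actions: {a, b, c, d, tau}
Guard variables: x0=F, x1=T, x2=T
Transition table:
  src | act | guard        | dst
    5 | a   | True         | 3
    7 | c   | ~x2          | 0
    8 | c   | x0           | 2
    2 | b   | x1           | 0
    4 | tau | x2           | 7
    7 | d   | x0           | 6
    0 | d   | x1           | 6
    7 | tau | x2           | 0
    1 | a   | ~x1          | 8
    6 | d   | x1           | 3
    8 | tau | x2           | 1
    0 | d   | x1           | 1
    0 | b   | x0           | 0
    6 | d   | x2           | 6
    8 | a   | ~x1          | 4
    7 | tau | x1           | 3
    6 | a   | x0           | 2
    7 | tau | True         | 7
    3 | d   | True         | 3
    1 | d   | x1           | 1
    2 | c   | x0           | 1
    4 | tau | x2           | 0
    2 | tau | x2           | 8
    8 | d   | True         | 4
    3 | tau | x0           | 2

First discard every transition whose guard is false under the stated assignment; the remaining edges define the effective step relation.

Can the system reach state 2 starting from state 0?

Answer: UNREACHABLE

Analysis:
After dropping false guards: 16 live edges.
L0 = {0}
L1 = {1,6}  total {0,1,6}
L2 = {3}  total {0,1,3,6}
R = {0,1,3,6}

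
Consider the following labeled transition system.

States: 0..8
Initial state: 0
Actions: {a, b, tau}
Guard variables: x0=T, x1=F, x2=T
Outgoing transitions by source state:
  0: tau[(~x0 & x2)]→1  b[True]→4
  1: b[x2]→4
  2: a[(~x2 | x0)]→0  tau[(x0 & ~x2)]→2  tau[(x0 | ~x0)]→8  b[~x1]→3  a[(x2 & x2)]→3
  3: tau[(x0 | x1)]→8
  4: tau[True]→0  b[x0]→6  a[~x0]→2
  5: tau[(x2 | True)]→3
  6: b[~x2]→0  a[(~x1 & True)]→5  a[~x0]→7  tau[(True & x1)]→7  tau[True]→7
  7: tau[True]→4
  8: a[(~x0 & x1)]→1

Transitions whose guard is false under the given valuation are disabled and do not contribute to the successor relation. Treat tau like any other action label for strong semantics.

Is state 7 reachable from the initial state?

Guard filter leaves 13 enabled edge(s).
L0 = {0}
L1 = {4}  cumulative {0,4}
L2 = {6}  cumulative {0,4,6}
L3 = {5,7}  cumulative {0,4,5,6,7}
L4 = {3}  cumulative {0,3,4,5,6,7}
L5 = {8}  cumulative {0,3,4,5,6,7,8}
R = {0,3,4,5,6,7,8}
trace reaching 7: b·b·tau

Answer: REACHABLE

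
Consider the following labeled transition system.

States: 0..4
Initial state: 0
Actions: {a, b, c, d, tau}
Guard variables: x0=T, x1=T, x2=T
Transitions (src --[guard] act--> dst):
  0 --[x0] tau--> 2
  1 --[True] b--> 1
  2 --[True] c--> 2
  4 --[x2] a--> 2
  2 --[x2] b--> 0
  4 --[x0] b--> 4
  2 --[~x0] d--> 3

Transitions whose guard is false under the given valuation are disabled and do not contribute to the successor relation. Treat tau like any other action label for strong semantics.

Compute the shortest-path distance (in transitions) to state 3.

Answer: UNREACHABLE

Working:
BFS to 3:
  depth 0: {0}
  depth 1: {2}
3 never appears.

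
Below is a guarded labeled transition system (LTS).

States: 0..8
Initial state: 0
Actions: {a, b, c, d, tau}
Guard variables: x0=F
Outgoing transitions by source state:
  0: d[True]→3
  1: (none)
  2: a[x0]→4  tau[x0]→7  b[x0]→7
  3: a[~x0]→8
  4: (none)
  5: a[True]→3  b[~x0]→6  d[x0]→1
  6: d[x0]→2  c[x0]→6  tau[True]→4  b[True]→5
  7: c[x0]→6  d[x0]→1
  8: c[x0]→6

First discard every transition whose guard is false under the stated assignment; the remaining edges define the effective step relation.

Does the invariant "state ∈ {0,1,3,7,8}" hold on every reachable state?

Answer: INVARIANT HOLDS

Analysis:
Allowed set {0,1,3,7,8}
R = {0,3,8}
  0: ok
  3: ok
  8: ok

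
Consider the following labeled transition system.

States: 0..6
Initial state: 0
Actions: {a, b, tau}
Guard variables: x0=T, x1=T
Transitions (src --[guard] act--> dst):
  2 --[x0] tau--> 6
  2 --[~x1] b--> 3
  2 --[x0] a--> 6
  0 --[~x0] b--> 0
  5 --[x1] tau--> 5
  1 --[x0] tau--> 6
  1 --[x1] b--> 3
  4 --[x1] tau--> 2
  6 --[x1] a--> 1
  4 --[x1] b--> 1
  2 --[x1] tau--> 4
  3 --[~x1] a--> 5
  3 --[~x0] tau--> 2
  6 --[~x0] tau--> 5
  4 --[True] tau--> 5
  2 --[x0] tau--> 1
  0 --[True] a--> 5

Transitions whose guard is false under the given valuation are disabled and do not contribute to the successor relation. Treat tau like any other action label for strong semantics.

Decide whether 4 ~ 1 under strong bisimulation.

Bisimulation quotient by refinement:
  P[0] = {{0,1,2,3,4,5,6}}
  P[1] = {{0,6},{1,4},{2},{3},{5}}
  P[2] = {{0},{1},{2},{3},{4},{5},{6}}
Fixed point at round 3; 7 class(es).
4∈{4}, 1∈{1}

Answer: NOT BISIMILAR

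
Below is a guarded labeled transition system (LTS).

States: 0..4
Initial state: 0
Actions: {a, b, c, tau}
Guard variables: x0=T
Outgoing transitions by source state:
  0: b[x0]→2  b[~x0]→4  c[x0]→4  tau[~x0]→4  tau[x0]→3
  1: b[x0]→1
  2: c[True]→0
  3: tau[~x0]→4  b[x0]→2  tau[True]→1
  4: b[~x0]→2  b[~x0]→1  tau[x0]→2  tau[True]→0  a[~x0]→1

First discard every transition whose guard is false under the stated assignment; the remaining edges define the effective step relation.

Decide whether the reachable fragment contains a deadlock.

R = {0,1,2,3,4}
  0: b→2  c→4  tau→3  [deg 3]
  1: b→1  [deg 1]
  2: c→0  [deg 1]
  3: b→2  tau→1  [deg 2]
  4: tau→0  tau→2  [deg 2]

Answer: DEADLOCK-FREE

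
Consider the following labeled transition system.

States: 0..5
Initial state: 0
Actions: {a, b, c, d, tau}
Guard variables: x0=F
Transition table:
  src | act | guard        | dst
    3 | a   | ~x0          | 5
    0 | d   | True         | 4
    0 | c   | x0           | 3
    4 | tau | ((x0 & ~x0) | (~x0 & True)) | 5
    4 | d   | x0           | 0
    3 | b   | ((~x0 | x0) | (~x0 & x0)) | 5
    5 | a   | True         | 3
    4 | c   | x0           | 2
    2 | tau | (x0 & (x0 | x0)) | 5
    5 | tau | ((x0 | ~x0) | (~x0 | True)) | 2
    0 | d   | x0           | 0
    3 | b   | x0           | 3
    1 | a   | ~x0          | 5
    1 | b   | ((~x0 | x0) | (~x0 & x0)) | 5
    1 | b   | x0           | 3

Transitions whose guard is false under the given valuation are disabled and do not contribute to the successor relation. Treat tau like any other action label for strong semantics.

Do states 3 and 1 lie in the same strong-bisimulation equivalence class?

Compute ~ classes (split until stable):
  round 0: {{0,1,2,3,4,5}}
  round 1: {{0},{1,3},{2},{4},{5}}
stable after 2 split(s): 5 block(s)
class of 3: {1,3}; class of 1: {1,3}

Answer: BISIMILAR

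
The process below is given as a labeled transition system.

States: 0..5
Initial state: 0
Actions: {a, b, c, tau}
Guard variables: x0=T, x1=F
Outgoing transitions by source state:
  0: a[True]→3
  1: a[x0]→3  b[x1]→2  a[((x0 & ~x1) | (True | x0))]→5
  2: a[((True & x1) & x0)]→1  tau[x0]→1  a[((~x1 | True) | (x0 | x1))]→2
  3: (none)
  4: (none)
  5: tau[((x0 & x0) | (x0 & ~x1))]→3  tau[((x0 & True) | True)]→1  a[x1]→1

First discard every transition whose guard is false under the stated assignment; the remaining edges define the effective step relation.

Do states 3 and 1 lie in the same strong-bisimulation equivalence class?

Answer: NOT BISIMILAR

Analysis:
Bisimulation quotient by refinement:
  round 0: {{0,1,2,3,4,5}}
  round 1: {{0,1},{2},{3,4},{5}}
  round 2: {{0},{1},{2},{3,4},{5}}
stable after 3 split(s): 5 block(s)
[3]={3,4}  [1]={1}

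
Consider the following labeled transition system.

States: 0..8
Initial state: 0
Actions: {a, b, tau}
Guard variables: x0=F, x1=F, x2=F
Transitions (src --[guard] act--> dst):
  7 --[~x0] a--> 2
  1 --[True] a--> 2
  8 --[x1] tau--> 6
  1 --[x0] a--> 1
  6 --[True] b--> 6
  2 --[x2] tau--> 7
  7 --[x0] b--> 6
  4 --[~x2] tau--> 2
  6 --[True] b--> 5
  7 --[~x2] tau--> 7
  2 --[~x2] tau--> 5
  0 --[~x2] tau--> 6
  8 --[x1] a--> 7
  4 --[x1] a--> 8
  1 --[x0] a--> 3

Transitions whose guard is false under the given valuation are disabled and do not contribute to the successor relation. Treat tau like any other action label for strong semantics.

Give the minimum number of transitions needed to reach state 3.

Layered search for 3:
  L0 = {0}
  L1 = {6}
  L2 = {5}
3 never appears.

Answer: UNREACHABLE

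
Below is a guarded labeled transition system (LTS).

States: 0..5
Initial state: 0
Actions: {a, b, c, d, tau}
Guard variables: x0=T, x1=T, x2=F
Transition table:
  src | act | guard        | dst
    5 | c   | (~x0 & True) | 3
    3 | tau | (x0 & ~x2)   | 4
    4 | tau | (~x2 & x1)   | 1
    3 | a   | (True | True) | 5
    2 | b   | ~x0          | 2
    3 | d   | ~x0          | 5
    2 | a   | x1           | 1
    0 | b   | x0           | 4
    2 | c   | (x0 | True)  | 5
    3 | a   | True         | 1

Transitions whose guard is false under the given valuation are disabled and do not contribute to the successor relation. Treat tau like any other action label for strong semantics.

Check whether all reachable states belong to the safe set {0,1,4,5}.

Safe = {0,1,4,5}
Reach set: {0,1,4}
  0: safe
  1: safe
  4: safe

Answer: INVARIANT HOLDS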